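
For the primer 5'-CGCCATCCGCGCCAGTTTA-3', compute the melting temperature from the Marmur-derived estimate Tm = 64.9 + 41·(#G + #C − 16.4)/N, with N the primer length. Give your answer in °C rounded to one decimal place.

Base counts: A=3, T=4, G=4, C=8; G+C = 12, N = 19.
Tm = 64.9 + 41·(12 − 16.4)/19 = 64.9 + -180.40/19 = 55.4°C.

55.4°C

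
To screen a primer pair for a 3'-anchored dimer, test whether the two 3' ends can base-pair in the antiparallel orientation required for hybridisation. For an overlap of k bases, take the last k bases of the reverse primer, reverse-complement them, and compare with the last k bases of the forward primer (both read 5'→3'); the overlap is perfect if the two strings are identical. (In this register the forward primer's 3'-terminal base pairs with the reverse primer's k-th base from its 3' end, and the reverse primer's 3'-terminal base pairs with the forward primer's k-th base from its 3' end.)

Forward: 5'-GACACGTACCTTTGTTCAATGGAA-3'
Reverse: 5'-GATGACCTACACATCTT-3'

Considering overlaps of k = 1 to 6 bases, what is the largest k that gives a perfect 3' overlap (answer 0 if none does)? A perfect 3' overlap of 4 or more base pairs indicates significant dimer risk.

Last 6 bases (5'→3') — forward …ATGGAA, reverse …CATCTT.
Reverse complement of the reverse primer's last 6 bases: AAGATG; its first k bases are the reverse complement of the reverse primer's last k bases, so a perfect k-base overlap needs the forward primer's last k bases to equal them.
Comparing (forward last k vs required): k=1: A vs A ✓; k=2: AA vs AA ✓; k=3: GAA vs AAG ✗; k=4: GGAA vs AAGA ✗; k=5: TGGAA vs AAGAT ✗; k=6: ATGGAA vs AAGATG ✗.
Perfect overlaps at k = 1, 2; the largest is 2.

Longest perfect overlap: 2 complementary base pairs; below the dimer-risk threshold (threshold 4).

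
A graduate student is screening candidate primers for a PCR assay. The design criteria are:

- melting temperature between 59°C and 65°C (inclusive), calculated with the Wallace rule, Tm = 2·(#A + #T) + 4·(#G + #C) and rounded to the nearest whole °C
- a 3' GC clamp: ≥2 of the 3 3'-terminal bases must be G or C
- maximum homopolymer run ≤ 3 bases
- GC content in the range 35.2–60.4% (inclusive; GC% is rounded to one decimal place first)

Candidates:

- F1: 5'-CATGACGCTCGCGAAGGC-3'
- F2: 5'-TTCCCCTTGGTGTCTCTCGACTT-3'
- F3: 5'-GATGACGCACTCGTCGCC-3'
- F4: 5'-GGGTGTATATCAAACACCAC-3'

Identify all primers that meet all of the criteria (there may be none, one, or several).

None of the candidates satisfy all criteria.

F1 (18 nt, A=4 T=2 G=6 C=6): Tm = 2·6 + 4·12 = 60°C ✓; 3' end GGC has 3 G/C ✓; longest run = 2 ✓; GC 12/18 = 66.7%, outside 35.2–60.4% ✗ — fails.
F2 (23 nt, A=1 T=10 G=4 C=8): Tm = 2·11 + 4·12 = 70°C, outside 59–65°C ✗; 3' end CTT has 1 G/C, need ≥2 ✗; longest run = 4, exceeds 3 ✗; GC 12/23 = 52.2% ✓ — fails.
F3 (18 nt, A=3 T=3 G=5 C=7): Tm = 2·6 + 4·12 = 60°C ✓; 3' end GCC has 3 G/C ✓; longest run = 2 ✓; GC 12/18 = 66.7%, outside 35.2–60.4% ✗ — fails.
F4 (20 nt, A=7 T=4 G=4 C=5): Tm = 2·11 + 4·9 = 58°C, outside 59–65°C ✗; 3' end CAC has 2 G/C ✓; longest run = 3 ✓; GC 9/20 = 45.0% ✓ — fails.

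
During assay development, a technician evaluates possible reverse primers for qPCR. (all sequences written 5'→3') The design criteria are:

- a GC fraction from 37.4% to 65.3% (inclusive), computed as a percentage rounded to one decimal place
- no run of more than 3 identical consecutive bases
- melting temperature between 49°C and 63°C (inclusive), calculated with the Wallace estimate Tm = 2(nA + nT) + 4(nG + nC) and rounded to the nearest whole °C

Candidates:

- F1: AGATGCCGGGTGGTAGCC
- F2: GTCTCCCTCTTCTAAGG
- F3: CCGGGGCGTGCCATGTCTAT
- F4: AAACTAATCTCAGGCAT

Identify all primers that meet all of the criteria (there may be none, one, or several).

F2 only.

F1 (18 nt, A=3 T=3 G=8 C=4): GC 12/18 = 66.7%, outside 37.4–65.3% ✗; longest run = 3 ✓; Tm = 2·6 + 4·12 = 60°C ✓ — fails.
F2 (17 nt, A=2 T=6 G=3 C=6): GC 9/17 = 52.9% ✓; longest run = 3 ✓; Tm = 2·8 + 4·9 = 52°C ✓ — passes.
F3 (20 nt, A=2 T=5 G=7 C=6): GC 13/20 = 65.0% ✓; longest run = 4, exceeds 3 ✗; Tm = 2·7 + 4·13 = 66°C, outside 49–63°C ✗ — fails.
F4 (17 nt, A=7 T=4 G=2 C=4): GC 6/17 = 35.3%, outside 37.4–65.3% ✗; longest run = 3 ✓; Tm = 2·11 + 4·6 = 46°C, outside 49–63°C ✗ — fails.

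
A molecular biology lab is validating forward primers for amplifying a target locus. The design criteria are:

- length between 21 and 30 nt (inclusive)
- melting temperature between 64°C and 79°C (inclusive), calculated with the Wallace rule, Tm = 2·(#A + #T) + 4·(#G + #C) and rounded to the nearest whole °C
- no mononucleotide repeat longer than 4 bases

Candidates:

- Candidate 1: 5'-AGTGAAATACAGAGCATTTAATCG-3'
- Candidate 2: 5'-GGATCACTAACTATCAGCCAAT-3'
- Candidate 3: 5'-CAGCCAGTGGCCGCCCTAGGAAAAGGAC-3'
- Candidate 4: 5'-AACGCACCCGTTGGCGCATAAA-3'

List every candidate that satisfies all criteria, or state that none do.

Candidate 1 (24 nt, A=10 T=6 G=5 C=3): length 24 ✓; Tm = 2·16 + 4·8 = 64°C ✓; longest run = 3 ✓ — passes.
Candidate 2 (22 nt, A=8 T=5 G=3 C=6): length 22 ✓; Tm = 2·13 + 4·9 = 62°C, outside 64–79°C ✗; longest run = 2 ✓ — fails.
Candidate 3 (28 nt, A=8 T=2 G=9 C=9): length 28 ✓; Tm = 2·10 + 4·18 = 92°C, outside 64–79°C ✗; longest run = 4 ✓ — fails.
Candidate 4 (22 nt, A=7 T=3 G=5 C=7): length 22 ✓; Tm = 2·10 + 4·12 = 68°C ✓; longest run = 3 ✓ — passes.

Candidate 1 and Candidate 4.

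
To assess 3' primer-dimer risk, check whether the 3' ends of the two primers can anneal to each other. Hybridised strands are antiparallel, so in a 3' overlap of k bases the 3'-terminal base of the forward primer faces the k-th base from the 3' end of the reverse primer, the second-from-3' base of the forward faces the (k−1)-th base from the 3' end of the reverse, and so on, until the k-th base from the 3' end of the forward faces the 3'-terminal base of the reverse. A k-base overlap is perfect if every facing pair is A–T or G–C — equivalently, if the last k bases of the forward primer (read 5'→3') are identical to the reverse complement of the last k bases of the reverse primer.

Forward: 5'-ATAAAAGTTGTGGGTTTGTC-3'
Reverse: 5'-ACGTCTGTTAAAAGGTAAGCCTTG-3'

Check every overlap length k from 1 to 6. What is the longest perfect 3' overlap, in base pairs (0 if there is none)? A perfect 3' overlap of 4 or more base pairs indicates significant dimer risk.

Longest perfect overlap: 1 complementary base pair; below the dimer-risk threshold (threshold 4).

Last 6 bases (5'→3') — forward …TTTGTC, reverse …GCCTTG.
Reverse complement of the reverse primer's last 6 bases: CAAGGC; its first k bases are the reverse complement of the reverse primer's last k bases, so a perfect k-base overlap needs the forward primer's last k bases to equal them.
Comparing (forward last k vs required): k=1: C vs C ✓; k=2: TC vs CA ✗; k=3: GTC vs CAA ✗; k=4: TGTC vs CAAG ✗; k=5: TTGTC vs CAAGG ✗; k=6: TTTGTC vs CAAGGC ✗.
Only k = 1 is perfect, so the longest perfect 3' overlap is 1.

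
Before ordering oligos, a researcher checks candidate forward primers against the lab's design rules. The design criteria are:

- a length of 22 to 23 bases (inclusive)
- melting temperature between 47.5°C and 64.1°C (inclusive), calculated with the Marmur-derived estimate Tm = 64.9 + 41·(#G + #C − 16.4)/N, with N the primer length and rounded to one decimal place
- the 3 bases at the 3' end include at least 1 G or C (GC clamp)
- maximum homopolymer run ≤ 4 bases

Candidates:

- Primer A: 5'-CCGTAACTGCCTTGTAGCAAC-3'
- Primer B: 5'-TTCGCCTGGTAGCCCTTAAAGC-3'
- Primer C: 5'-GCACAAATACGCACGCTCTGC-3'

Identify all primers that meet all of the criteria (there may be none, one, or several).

Primer B only.

Primer A (21 nt, A=5 T=5 G=4 C=7): length 21, outside 22–23 ✗; Tm = 64.9 + 41·(11 − 16.4)/21 = 54.4°C ✓; 3' end AAC has 1 G/C ✓; longest run = 2 ✓ — fails.
Primer B (22 nt, A=4 T=6 G=5 C=7): length 22 ✓; Tm = 64.9 + 41·(12 − 16.4)/22 = 56.7°C ✓; 3' end AGC has 2 G/C ✓; longest run = 3 ✓ — passes.
Primer C (21 nt, A=6 T=3 G=4 C=8): length 21, outside 22–23 ✗; Tm = 64.9 + 41·(12 − 16.4)/21 = 56.3°C ✓; 3' end TGC has 2 G/C ✓; longest run = 3 ✓ — fails.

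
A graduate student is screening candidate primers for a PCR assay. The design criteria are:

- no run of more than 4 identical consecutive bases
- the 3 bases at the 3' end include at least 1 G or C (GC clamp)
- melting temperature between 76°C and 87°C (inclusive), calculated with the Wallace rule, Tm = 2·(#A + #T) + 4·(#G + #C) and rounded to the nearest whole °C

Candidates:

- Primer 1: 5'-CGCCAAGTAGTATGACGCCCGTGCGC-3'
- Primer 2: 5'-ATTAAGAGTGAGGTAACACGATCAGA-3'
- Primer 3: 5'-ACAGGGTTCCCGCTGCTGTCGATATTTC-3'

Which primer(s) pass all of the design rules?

Primer 1 (26 nt, A=5 T=4 G=8 C=9): longest run = 3 ✓; 3' end CGC has 3 G/C ✓; Tm = 2·9 + 4·17 = 86°C ✓ — passes.
Primer 2 (26 nt, A=11 T=5 G=7 C=3): longest run = 2 ✓; 3' end AGA has 1 G/C ✓; Tm = 2·16 + 4·10 = 72°C, outside 76–87°C ✗ — fails.
Primer 3 (28 nt, A=4 T=9 G=7 C=8): longest run = 3 ✓; 3' end TTC has 1 G/C ✓; Tm = 2·13 + 4·15 = 86°C ✓ — passes.

Primer 1 and Primer 3.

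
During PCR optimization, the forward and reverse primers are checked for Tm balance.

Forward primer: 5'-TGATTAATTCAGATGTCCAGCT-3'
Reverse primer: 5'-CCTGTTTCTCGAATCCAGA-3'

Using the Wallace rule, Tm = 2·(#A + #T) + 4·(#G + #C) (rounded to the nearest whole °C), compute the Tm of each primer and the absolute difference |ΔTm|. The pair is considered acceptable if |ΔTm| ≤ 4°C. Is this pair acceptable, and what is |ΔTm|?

|ΔTm| = 4°C; the pair is acceptable.

Forward: A=6 T=8 G=4 C=4 → Tm = 2·14 + 4·8 = 60°C.
Reverse: A=4 T=6 G=3 C=6 → Tm = 2·10 + 4·9 = 56°C.
|ΔTm| = |60 − 56| = 4°C, ≤ 4°C.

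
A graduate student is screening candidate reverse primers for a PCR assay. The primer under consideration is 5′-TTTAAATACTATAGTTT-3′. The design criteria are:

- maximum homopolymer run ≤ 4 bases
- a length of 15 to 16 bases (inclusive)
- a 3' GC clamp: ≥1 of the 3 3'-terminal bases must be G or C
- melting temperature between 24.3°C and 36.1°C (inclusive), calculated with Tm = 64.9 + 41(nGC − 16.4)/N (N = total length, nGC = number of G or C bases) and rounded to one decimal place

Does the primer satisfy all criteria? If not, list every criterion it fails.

Base counts: A=6, T=9, G=1, C=1 (length 17).
homopolymer run: longest run = 3 ✓
length: length 17, outside 15–16 ✗
GC clamp: 3' end TTT has 0 G/C, need ≥1 ✗
Tm: Tm = 64.9 + 41·(2 − 16.4)/17 = 30.2°C ✓

Fails: length, GC clamp.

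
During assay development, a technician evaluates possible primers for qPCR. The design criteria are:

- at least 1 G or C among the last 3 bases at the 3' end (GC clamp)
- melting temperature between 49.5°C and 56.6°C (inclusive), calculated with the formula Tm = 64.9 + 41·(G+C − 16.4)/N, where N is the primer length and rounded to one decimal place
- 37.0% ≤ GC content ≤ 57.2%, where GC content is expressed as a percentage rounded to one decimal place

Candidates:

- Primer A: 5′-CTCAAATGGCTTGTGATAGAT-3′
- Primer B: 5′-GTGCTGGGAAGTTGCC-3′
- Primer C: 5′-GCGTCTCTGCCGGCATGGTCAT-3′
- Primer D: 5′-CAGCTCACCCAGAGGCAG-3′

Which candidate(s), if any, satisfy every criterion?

None of the candidates satisfy all criteria.

Primer A (21 nt, A=6 T=7 G=5 C=3): 3' end GAT has 1 G/C ✓; Tm = 64.9 + 41·(8 − 16.4)/21 = 48.5°C, outside 49.5–56.6°C ✗; GC 8/21 = 38.1% ✓ — fails.
Primer B (16 nt, A=2 T=4 G=7 C=3): 3' end GCC has 3 G/C ✓; Tm = 64.9 + 41·(10 − 16.4)/16 = 48.5°C, outside 49.5–56.6°C ✗; GC 10/16 = 62.5%, outside 37.0–57.2% ✗ — fails.
Primer C (22 nt, A=2 T=6 G=7 C=7): 3' end CAT has 1 G/C ✓; Tm = 64.9 + 41·(14 − 16.4)/22 = 60.4°C, outside 49.5–56.6°C ✗; GC 14/22 = 63.6%, outside 37.0–57.2% ✗ — fails.
Primer D (18 nt, A=5 T=1 G=5 C=7): 3' end CAG has 2 G/C ✓; Tm = 64.9 + 41·(12 − 16.4)/18 = 54.9°C ✓; GC 12/18 = 66.7%, outside 37.0–57.2% ✗ — fails.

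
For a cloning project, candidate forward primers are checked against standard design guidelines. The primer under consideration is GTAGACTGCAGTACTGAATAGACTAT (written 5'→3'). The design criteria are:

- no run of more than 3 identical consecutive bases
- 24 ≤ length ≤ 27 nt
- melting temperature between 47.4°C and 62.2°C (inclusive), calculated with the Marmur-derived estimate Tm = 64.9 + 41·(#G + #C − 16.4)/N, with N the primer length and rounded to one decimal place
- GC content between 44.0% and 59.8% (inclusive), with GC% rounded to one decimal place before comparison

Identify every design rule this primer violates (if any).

Base counts: A=9, T=7, G=6, C=4 (length 26).
homopolymer run: longest run = 2 ✓
length: length 26 ✓
Tm: Tm = 64.9 + 41·(10 − 16.4)/26 = 54.8°C ✓
GC content: GC 10/26 = 38.5%, outside 44.0–59.8% ✗

Fails: GC content.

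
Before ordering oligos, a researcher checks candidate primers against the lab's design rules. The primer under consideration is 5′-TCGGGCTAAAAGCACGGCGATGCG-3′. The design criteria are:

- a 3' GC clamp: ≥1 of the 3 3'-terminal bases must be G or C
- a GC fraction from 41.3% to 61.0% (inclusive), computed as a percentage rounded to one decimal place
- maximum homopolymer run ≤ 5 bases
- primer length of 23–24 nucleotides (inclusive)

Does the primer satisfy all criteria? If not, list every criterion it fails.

Fails: GC content.

Base counts: A=6, T=3, G=9, C=6 (length 24).
GC clamp: 3' end GCG has 3 G/C ✓
GC content: GC 15/24 = 62.5%, outside 41.3–61.0% ✗
homopolymer run: longest run = 4 ✓
length: length 24 ✓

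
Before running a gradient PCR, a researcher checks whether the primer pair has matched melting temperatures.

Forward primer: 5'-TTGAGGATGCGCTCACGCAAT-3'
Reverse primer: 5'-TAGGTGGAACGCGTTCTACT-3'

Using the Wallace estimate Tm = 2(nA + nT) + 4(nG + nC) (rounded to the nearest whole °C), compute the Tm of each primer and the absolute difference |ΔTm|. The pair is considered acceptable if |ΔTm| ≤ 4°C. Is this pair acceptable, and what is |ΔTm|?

Forward: A=5 T=5 G=6 C=5 → Tm = 2·10 + 4·11 = 64°C.
Reverse: A=4 T=6 G=6 C=4 → Tm = 2·10 + 4·10 = 60°C.
|ΔTm| = |64 − 60| = 4°C, ≤ 4°C.

|ΔTm| = 4°C; the pair is acceptable.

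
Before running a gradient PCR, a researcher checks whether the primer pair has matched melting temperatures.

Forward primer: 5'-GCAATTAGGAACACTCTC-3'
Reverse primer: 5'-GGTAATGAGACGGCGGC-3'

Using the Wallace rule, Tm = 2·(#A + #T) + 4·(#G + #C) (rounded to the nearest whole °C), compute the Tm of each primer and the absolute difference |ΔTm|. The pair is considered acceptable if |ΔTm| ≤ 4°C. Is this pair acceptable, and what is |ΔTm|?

|ΔTm| = 4°C; the pair is acceptable.

Forward: A=6 T=4 G=3 C=5 → Tm = 2·10 + 4·8 = 52°C.
Reverse: A=4 T=2 G=8 C=3 → Tm = 2·6 + 4·11 = 56°C.
|ΔTm| = |52 − 56| = 4°C, ≤ 4°C.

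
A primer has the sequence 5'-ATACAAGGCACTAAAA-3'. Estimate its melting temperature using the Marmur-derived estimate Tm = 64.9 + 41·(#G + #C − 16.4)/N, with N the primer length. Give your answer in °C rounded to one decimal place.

35.7°C

Base counts: A=9, T=2, G=2, C=3; G+C = 5, N = 16.
Tm = 64.9 + 41·(5 − 16.4)/16 = 64.9 + -467.40/16 = 35.7°C.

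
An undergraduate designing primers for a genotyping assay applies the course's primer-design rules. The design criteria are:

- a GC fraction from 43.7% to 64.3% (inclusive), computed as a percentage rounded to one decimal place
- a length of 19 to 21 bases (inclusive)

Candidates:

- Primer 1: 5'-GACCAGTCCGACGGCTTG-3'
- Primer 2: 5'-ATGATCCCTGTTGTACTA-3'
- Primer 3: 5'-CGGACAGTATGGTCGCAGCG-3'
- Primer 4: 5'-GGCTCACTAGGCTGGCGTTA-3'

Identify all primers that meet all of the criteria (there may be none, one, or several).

Primer 1 (18 nt, A=3 T=3 G=6 C=6): GC 12/18 = 66.7%, outside 43.7–64.3% ✗; length 18, outside 19–21 ✗ — fails.
Primer 2 (18 nt, A=4 T=7 G=3 C=4): GC 7/18 = 38.9%, outside 43.7–64.3% ✗; length 18, outside 19–21 ✗ — fails.
Primer 3 (20 nt, A=4 T=3 G=8 C=5): GC 13/20 = 65.0%, outside 43.7–64.3% ✗; length 20 ✓ — fails.
Primer 4 (20 nt, A=3 T=5 G=7 C=5): GC 12/20 = 60.0% ✓; length 20 ✓ — passes.

Primer 4 only.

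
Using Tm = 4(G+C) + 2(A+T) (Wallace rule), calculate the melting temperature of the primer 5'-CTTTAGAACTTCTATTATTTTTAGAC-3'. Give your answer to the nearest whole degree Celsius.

Base counts: A=7, T=13, G=2, C=4 (length 26).
Tm = 2·(7+13) + 4·(2+4) = 2·20 + 4·6 = 40 + 24 = 64°C.

64°C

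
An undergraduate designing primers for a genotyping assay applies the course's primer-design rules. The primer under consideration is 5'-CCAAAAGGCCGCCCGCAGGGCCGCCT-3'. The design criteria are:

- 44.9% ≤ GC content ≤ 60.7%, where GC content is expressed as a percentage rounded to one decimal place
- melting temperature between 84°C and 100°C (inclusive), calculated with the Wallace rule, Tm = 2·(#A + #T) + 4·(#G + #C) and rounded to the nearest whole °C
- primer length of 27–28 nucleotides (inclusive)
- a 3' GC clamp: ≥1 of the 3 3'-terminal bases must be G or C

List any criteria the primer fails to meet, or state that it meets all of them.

Fails: GC content, length.

Base counts: A=5, T=1, G=8, C=12 (length 26).
GC content: GC 20/26 = 76.9%, outside 44.9–60.7% ✗
Tm: Tm = 2·6 + 4·20 = 92°C ✓
length: length 26, outside 27–28 ✗
GC clamp: 3' end CCT has 2 G/C ✓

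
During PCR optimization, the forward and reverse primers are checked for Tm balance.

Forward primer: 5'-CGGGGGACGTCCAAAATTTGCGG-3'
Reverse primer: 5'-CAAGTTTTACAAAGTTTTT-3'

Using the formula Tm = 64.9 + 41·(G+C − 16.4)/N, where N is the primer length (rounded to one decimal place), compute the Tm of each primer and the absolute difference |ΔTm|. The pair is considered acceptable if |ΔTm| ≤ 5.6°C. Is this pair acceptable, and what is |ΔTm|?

|ΔTm| = 22.5°C; the pair is not acceptable.

Forward: G+C = 14, N = 23 → Tm = 64.9 + 41·(14 − 16.4)/23 = 60.6°C.
Reverse: G+C = 4, N = 19 → Tm = 64.9 + 41·(4 − 16.4)/19 = 38.1°C.
|ΔTm| = |60.6 − 38.1| = 22.5°C, > 5.6°C.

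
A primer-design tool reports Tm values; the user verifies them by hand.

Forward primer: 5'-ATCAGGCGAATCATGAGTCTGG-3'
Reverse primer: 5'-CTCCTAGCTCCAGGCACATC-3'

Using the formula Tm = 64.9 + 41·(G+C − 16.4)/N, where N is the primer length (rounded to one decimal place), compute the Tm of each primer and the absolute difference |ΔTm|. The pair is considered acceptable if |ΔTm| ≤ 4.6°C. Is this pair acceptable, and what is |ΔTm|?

|ΔTm| = 1.1°C; the pair is acceptable.

Forward: G+C = 11, N = 22 → Tm = 64.9 + 41·(11 − 16.4)/22 = 54.8°C.
Reverse: G+C = 12, N = 20 → Tm = 64.9 + 41·(12 − 16.4)/20 = 55.9°C.
|ΔTm| = |54.8 − 55.9| = 1.1°C, ≤ 4.6°C.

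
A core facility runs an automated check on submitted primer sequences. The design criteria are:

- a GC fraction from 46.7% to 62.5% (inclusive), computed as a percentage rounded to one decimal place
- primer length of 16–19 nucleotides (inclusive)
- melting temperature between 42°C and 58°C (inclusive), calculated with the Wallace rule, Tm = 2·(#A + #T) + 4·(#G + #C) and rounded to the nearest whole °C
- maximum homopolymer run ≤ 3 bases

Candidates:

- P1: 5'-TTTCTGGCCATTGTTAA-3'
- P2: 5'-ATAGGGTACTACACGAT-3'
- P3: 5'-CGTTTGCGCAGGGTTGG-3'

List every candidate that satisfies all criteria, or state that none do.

None of the candidates satisfy all criteria.

P1 (17 nt, A=3 T=8 G=3 C=3): GC 6/17 = 35.3%, outside 46.7–62.5% ✗; length 17 ✓; Tm = 2·11 + 4·6 = 46°C ✓; longest run = 3 ✓ — fails.
P2 (17 nt, A=6 T=4 G=4 C=3): GC 7/17 = 41.2%, outside 46.7–62.5% ✗; length 17 ✓; Tm = 2·10 + 4·7 = 48°C ✓; longest run = 3 ✓ — fails.
P3 (17 nt, A=1 T=5 G=8 C=3): GC 11/17 = 64.7%, outside 46.7–62.5% ✗; length 17 ✓; Tm = 2·6 + 4·11 = 56°C ✓; longest run = 3 ✓ — fails.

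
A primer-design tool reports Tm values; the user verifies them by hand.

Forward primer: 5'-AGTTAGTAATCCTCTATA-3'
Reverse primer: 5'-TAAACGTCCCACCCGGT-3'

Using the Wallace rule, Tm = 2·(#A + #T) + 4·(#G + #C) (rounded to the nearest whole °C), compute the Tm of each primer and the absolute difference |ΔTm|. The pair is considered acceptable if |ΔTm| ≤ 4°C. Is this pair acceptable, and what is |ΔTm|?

|ΔTm| = 8°C; the pair is not acceptable.

Forward: A=6 T=7 G=2 C=3 → Tm = 2·13 + 4·5 = 46°C.
Reverse: A=4 T=3 G=3 C=7 → Tm = 2·7 + 4·10 = 54°C.
|ΔTm| = |46 − 54| = 8°C, > 4°C.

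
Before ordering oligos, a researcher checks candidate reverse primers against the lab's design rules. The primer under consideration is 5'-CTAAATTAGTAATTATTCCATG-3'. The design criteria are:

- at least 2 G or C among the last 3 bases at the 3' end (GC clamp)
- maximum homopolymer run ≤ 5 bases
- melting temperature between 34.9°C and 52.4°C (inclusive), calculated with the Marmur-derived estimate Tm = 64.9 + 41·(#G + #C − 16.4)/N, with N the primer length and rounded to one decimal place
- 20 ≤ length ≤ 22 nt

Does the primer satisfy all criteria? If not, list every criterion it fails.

Fails: GC clamp.

Base counts: A=8, T=9, G=2, C=3 (length 22).
GC clamp: 3' end ATG has 1 G/C, need ≥2 ✗
homopolymer run: longest run = 3 ✓
Tm: Tm = 64.9 + 41·(5 − 16.4)/22 = 43.7°C ✓
length: length 22 ✓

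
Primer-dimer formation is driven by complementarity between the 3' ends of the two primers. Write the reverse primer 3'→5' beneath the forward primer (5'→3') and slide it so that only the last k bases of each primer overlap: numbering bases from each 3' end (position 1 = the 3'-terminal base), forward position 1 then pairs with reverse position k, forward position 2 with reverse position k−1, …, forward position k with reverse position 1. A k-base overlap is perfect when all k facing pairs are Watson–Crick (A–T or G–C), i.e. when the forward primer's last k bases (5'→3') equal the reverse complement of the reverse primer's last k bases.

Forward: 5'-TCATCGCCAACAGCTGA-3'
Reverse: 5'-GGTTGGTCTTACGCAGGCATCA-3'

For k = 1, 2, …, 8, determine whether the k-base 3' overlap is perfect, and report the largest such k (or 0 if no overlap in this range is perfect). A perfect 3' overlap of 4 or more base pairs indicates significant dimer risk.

Last 8 bases (5'→3') — forward …ACAGCTGA, reverse …AGGCATCA.
Reverse complement of the reverse primer's last 8 bases: TGATGCCT; its first k bases are the reverse complement of the reverse primer's last k bases, so a perfect k-base overlap needs the forward primer's last k bases to equal them.
Comparing (forward last k vs required): k=1: A vs T ✗; k=2: GA vs TG ✗; k=3: TGA vs TGA ✓; k=4: CTGA vs TGAT ✗; k=5: GCTGA vs TGATG ✗; k=6: AGCTGA vs TGATGC ✗; k=7: CAGCTGA vs TGATGCC ✗; k=8: ACAGCTGA vs TGATGCCT ✗.
Only k = 3 is perfect, so the longest perfect 3' overlap is 3.

Longest perfect overlap: 3 complementary base pairs; below the dimer-risk threshold (threshold 4).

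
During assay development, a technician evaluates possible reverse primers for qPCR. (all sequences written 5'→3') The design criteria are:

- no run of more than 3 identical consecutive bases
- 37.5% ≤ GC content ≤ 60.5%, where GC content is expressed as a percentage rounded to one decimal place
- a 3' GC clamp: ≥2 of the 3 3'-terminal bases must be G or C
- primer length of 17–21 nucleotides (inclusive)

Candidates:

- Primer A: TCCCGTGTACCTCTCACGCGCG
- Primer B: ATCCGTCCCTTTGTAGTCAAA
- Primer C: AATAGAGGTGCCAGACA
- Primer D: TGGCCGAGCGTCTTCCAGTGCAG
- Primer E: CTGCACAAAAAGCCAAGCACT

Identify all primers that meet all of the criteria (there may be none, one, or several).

None of the candidates satisfy all criteria.

Primer A (22 nt, A=2 T=5 G=5 C=10): longest run = 3 ✓; GC 15/22 = 68.2%, outside 37.5–60.5% ✗; 3' end GCG has 3 G/C ✓; length 22, outside 17–21 ✗ — fails.
Primer B (21 nt, A=5 T=7 G=3 C=6): longest run = 3 ✓; GC 9/21 = 42.9% ✓; 3' end AAA has 0 G/C, need ≥2 ✗; length 21 ✓ — fails.
Primer C (17 nt, A=7 T=2 G=5 C=3): longest run = 2 ✓; GC 8/17 = 47.1% ✓; 3' end ACA has 1 G/C, need ≥2 ✗; length 17 ✓ — fails.
Primer D (23 nt, A=3 T=5 G=8 C=7): longest run = 2 ✓; GC 15/23 = 65.2%, outside 37.5–60.5% ✗; 3' end CAG has 2 G/C ✓; length 23, outside 17–21 ✗ — fails.
Primer E (21 nt, A=9 T=2 G=3 C=7): longest run = 5, exceeds 3 ✗; GC 10/21 = 47.6% ✓; 3' end ACT has 1 G/C, need ≥2 ✗; length 21 ✓ — fails.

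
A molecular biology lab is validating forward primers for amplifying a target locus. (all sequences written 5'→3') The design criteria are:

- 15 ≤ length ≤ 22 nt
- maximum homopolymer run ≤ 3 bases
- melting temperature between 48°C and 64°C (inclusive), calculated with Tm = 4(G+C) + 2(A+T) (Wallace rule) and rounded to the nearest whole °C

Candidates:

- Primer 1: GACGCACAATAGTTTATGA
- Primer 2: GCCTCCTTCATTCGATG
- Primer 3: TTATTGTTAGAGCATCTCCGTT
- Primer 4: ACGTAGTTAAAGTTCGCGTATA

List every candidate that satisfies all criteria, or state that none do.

Primer 1, Primer 2, Primer 3 and Primer 4.

Primer 1 (19 nt, A=7 T=5 G=4 C=3): length 19 ✓; longest run = 3 ✓; Tm = 2·12 + 4·7 = 52°C ✓ — passes.
Primer 2 (17 nt, A=2 T=6 G=3 C=6): length 17 ✓; longest run = 2 ✓; Tm = 2·8 + 4·9 = 52°C ✓ — passes.
Primer 3 (22 nt, A=4 T=10 G=4 C=4): length 22 ✓; longest run = 2 ✓; Tm = 2·14 + 4·8 = 60°C ✓ — passes.
Primer 4 (22 nt, A=7 T=7 G=5 C=3): length 22 ✓; longest run = 3 ✓; Tm = 2·14 + 4·8 = 60°C ✓ — passes.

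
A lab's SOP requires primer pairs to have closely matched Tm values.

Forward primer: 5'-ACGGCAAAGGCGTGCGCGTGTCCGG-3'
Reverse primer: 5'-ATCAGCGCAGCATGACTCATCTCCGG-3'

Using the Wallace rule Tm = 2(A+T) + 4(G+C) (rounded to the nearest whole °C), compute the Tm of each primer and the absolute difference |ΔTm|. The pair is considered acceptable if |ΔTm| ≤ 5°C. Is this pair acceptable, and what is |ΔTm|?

Forward: A=4 T=3 G=11 C=7 → Tm = 2·7 + 4·18 = 86°C.
Reverse: A=6 T=5 G=6 C=9 → Tm = 2·11 + 4·15 = 82°C.
|ΔTm| = |86 − 82| = 4°C, ≤ 5°C.

|ΔTm| = 4°C; the pair is acceptable.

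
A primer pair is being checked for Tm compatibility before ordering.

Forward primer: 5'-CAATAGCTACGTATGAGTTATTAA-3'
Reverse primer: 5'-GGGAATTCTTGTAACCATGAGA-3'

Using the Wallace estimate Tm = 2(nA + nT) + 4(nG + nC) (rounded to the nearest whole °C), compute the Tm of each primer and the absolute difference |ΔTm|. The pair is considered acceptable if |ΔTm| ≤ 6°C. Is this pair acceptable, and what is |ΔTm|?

Forward: A=9 T=8 G=4 C=3 → Tm = 2·17 + 4·7 = 62°C.
Reverse: A=7 T=6 G=6 C=3 → Tm = 2·13 + 4·9 = 62°C.
|ΔTm| = |62 − 62| = 0°C, ≤ 6°C.

|ΔTm| = 0°C; the pair is acceptable.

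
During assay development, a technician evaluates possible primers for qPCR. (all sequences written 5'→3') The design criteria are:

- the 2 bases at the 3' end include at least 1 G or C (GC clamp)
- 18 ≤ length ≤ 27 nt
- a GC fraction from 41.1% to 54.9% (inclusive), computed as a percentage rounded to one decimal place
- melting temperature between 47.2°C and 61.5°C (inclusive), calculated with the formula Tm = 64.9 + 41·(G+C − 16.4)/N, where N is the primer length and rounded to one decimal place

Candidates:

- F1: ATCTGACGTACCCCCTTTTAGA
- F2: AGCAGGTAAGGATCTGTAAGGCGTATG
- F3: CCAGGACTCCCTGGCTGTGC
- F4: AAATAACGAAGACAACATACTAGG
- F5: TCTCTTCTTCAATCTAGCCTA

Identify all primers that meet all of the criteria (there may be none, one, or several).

F1 (22 nt, A=5 T=7 G=3 C=7): 3' end GA has 1 G/C ✓; length 22 ✓; GC 10/22 = 45.5% ✓; Tm = 64.9 + 41·(10 − 16.4)/22 = 53.0°C ✓ — passes.
F2 (27 nt, A=8 T=6 G=10 C=3): 3' end TG has 1 G/C ✓; length 27 ✓; GC 13/27 = 48.1% ✓; Tm = 64.9 + 41·(13 − 16.4)/27 = 59.7°C ✓ — passes.
F3 (20 nt, A=2 T=4 G=6 C=8): 3' end GC has 2 G/C ✓; length 20 ✓; GC 14/20 = 70.0%, outside 41.1–54.9% ✗; Tm = 64.9 + 41·(14 − 16.4)/20 = 60.0°C ✓ — fails.
F4 (24 nt, A=13 T=3 G=4 C=4): 3' end GG has 2 G/C ✓; length 24 ✓; GC 8/24 = 33.3%, outside 41.1–54.9% ✗; Tm = 64.9 + 41·(8 − 16.4)/24 = 50.6°C ✓ — fails.
F5 (21 nt, A=4 T=9 G=1 C=7): 3' end TA has 0 G/C, need ≥1 ✗; length 21 ✓; GC 8/21 = 38.1%, outside 41.1–54.9% ✗; Tm = 64.9 + 41·(8 − 16.4)/21 = 48.5°C ✓ — fails.

F1 and F2.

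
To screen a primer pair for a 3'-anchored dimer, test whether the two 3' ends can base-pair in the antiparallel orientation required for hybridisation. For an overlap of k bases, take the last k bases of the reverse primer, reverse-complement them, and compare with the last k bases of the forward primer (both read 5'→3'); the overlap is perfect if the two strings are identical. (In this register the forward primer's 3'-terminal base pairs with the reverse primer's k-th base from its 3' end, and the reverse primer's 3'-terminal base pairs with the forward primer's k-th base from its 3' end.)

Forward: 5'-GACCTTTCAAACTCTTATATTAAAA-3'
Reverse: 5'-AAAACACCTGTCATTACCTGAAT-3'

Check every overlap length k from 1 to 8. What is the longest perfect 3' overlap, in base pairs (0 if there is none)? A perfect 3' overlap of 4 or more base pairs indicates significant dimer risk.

Longest perfect overlap: 1 complementary base pair; below the dimer-risk threshold (threshold 4).

Last 8 bases (5'→3') — forward …TATTAAAA, reverse …ACCTGAAT.
Reverse complement of the reverse primer's last 8 bases: ATTCAGGT; its first k bases are the reverse complement of the reverse primer's last k bases, so a perfect k-base overlap needs the forward primer's last k bases to equal them.
Comparing (forward last k vs required): k=1: A vs A ✓; k=2: AA vs AT ✗; k=3: AAA vs ATT ✗; k=4: AAAA vs ATTC ✗; k=5: TAAAA vs ATTCA ✗; k=6: TTAAAA vs ATTCAG ✗; k=7: ATTAAAA vs ATTCAGG ✗; k=8: TATTAAAA vs ATTCAGGT ✗.
Only k = 1 is perfect, so the longest perfect 3' overlap is 1.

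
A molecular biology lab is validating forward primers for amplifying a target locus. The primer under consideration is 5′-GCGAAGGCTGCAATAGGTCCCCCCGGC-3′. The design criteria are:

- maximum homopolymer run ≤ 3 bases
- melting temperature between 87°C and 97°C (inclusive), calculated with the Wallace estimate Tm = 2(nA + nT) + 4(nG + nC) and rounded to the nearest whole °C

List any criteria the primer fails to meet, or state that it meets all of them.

Base counts: A=5, T=3, G=9, C=10 (length 27).
homopolymer run: longest run = 6, exceeds 3 ✗
Tm: Tm = 2·8 + 4·19 = 92°C ✓

Fails: homopolymer run.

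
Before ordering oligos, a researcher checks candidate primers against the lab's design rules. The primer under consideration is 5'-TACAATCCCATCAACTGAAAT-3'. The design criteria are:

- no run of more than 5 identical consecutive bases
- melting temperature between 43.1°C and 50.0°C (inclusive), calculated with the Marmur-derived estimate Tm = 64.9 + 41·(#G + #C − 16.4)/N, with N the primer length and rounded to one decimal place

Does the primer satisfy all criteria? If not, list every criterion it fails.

Base counts: A=9, T=5, G=1, C=6 (length 21).
homopolymer run: longest run = 3 ✓
Tm: Tm = 64.9 + 41·(7 − 16.4)/21 = 46.5°C ✓

Meets all criteria.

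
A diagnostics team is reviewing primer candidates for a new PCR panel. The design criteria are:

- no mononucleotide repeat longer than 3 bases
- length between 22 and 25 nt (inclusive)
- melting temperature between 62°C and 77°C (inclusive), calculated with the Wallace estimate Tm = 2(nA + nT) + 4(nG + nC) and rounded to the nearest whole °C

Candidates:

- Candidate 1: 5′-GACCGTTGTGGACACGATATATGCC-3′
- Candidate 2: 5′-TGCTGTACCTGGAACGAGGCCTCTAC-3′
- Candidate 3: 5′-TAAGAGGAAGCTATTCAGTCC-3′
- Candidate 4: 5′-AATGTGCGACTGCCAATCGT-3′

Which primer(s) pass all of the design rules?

Candidate 1 (25 nt, A=6 T=6 G=7 C=6): longest run = 2 ✓; length 25 ✓; Tm = 2·12 + 4·13 = 76°C ✓ — passes.
Candidate 2 (26 nt, A=5 T=6 G=7 C=8): longest run = 2 ✓; length 26, outside 22–25 ✗; Tm = 2·11 + 4·15 = 82°C, outside 62–77°C ✗ — fails.
Candidate 3 (21 nt, A=7 T=5 G=5 C=4): longest run = 2 ✓; length 21, outside 22–25 ✗; Tm = 2·12 + 4·9 = 60°C, outside 62–77°C ✗ — fails.
Candidate 4 (20 nt, A=5 T=5 G=5 C=5): longest run = 2 ✓; length 20, outside 22–25 ✗; Tm = 2·10 + 4·10 = 60°C, outside 62–77°C ✗ — fails.

Candidate 1 only.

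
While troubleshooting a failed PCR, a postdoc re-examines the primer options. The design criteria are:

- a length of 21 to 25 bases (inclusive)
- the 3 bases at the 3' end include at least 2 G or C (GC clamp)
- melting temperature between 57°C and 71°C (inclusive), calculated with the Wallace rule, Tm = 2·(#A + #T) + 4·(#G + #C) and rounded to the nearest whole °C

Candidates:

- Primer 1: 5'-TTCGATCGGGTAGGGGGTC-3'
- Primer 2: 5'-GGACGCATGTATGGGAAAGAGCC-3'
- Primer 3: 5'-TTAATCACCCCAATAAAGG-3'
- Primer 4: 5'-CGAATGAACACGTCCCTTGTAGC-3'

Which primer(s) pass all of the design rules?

Primer 4 only.

Primer 1 (19 nt, A=2 T=5 G=9 C=3): length 19, outside 21–25 ✗; 3' end GTC has 2 G/C ✓; Tm = 2·7 + 4·12 = 62°C ✓ — fails.
Primer 2 (23 nt, A=7 T=3 G=9 C=4): length 23 ✓; 3' end GCC has 3 G/C ✓; Tm = 2·10 + 4·13 = 72°C, outside 57–71°C ✗ — fails.
Primer 3 (19 nt, A=8 T=4 G=2 C=5): length 19, outside 21–25 ✗; 3' end AGG has 2 G/C ✓; Tm = 2·12 + 4·7 = 52°C, outside 57–71°C ✗ — fails.
Primer 4 (23 nt, A=6 T=5 G=5 C=7): length 23 ✓; 3' end AGC has 2 G/C ✓; Tm = 2·11 + 4·12 = 70°C ✓ — passes.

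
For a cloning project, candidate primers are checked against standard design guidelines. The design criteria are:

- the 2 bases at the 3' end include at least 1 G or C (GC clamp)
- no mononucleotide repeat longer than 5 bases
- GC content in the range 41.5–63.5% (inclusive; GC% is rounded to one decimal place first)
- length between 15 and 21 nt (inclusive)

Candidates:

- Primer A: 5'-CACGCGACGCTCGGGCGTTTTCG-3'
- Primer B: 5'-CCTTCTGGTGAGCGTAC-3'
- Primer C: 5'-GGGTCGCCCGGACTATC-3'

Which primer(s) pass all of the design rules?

Primer A (23 nt, A=2 T=5 G=8 C=8): 3' end CG has 2 G/C ✓; longest run = 4 ✓; GC 16/23 = 69.6%, outside 41.5–63.5% ✗; length 23, outside 15–21 ✗ — fails.
Primer B (17 nt, A=2 T=5 G=5 C=5): 3' end AC has 1 G/C ✓; longest run = 2 ✓; GC 10/17 = 58.8% ✓; length 17 ✓ — passes.
Primer C (17 nt, A=2 T=3 G=6 C=6): 3' end TC has 1 G/C ✓; longest run = 3 ✓; GC 12/17 = 70.6%, outside 41.5–63.5% ✗; length 17 ✓ — fails.

Primer B only.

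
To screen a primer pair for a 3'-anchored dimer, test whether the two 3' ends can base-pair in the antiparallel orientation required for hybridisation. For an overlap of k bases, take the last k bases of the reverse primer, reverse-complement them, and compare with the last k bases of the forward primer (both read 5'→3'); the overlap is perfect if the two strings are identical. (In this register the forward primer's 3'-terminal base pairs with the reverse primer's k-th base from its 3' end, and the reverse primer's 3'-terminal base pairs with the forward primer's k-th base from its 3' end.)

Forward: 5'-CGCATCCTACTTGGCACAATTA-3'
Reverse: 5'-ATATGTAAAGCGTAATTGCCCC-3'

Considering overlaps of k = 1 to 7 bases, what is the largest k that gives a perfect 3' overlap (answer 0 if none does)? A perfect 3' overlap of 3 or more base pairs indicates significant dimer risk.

Longest perfect overlap: 0 complementary base pairs; below the dimer-risk threshold (threshold 3).

Last 7 bases (5'→3') — forward …ACAATTA, reverse …TTGCCCC.
Reverse complement of the reverse primer's last 7 bases: GGGGCAA; its first k bases are the reverse complement of the reverse primer's last k bases, so a perfect k-base overlap needs the forward primer's last k bases to equal them.
Comparing (forward last k vs required): k=1: A vs G ✗; k=2: TA vs GG ✗; k=3: TTA vs GGG ✗; k=4: ATTA vs GGGG ✗; k=5: AATTA vs GGGGC ✗; k=6: CAATTA vs GGGGCA ✗; k=7: ACAATTA vs GGGGCAA ✗.
No overlap length from 1 to 7 is perfect, so the longest perfect 3' overlap is 0.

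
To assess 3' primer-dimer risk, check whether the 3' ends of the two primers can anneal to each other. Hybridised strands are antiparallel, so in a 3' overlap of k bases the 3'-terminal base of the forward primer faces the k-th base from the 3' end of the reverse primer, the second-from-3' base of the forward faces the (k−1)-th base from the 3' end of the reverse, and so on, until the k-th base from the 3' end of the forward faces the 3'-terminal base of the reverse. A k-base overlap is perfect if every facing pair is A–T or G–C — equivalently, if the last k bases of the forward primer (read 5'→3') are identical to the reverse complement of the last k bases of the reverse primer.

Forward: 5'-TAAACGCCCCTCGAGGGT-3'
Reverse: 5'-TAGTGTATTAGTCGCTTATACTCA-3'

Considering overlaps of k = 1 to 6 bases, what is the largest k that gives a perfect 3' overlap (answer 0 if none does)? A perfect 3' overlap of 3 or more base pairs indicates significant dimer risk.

Last 6 bases (5'→3') — forward …GAGGGT, reverse …TACTCA.
Reverse complement of the reverse primer's last 6 bases: TGAGTA; its first k bases are the reverse complement of the reverse primer's last k bases, so a perfect k-base overlap needs the forward primer's last k bases to equal them.
Comparing (forward last k vs required): k=1: T vs T ✓; k=2: GT vs TG ✗; k=3: GGT vs TGA ✗; k=4: GGGT vs TGAG ✗; k=5: AGGGT vs TGAGT ✗; k=6: GAGGGT vs TGAGTA ✗.
Only k = 1 is perfect, so the longest perfect 3' overlap is 1.

Longest perfect overlap: 1 complementary base pair; below the dimer-risk threshold (threshold 3).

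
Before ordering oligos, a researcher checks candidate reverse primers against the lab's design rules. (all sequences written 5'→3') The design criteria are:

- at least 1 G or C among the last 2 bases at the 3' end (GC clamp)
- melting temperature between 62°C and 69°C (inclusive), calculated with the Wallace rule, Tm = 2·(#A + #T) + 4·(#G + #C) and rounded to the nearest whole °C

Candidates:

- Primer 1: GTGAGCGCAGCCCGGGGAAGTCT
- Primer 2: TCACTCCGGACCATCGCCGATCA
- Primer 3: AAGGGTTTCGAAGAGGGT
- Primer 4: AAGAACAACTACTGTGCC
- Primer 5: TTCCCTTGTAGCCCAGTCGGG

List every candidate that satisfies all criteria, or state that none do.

Primer 1 (23 nt, A=4 T=3 G=10 C=6): 3' end CT has 1 G/C ✓; Tm = 2·7 + 4·16 = 78°C, outside 62–69°C ✗ — fails.
Primer 2 (23 nt, A=5 T=4 G=4 C=10): 3' end CA has 1 G/C ✓; Tm = 2·9 + 4·14 = 74°C, outside 62–69°C ✗ — fails.
Primer 3 (18 nt, A=5 T=4 G=8 C=1): 3' end GT has 1 G/C ✓; Tm = 2·9 + 4·9 = 54°C, outside 62–69°C ✗ — fails.
Primer 4 (18 nt, A=7 T=3 G=3 C=5): 3' end CC has 2 G/C ✓; Tm = 2·10 + 4·8 = 52°C, outside 62–69°C ✗ — fails.
Primer 5 (21 nt, A=2 T=6 G=6 C=7): 3' end GG has 2 G/C ✓; Tm = 2·8 + 4·13 = 68°C ✓ — passes.

Primer 5 only.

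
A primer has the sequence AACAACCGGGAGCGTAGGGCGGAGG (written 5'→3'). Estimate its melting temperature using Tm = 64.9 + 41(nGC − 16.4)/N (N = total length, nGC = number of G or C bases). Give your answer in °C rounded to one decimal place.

Base counts: A=7, T=1, G=12, C=5; G+C = 17, N = 25.
Tm = 64.9 + 41·(17 − 16.4)/25 = 64.9 + 24.60/25 = 65.9°C.

65.9°C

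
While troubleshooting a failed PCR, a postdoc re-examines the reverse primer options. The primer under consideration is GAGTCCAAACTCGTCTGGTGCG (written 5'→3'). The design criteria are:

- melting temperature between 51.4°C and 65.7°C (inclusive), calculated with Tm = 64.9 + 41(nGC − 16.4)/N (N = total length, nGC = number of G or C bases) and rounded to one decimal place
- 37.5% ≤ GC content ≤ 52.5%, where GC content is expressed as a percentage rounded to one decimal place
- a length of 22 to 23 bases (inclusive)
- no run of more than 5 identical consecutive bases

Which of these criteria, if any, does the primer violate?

Base counts: A=4, T=5, G=7, C=6 (length 22).
Tm: Tm = 64.9 + 41·(13 − 16.4)/22 = 58.6°C ✓
GC content: GC 13/22 = 59.1%, outside 37.5–52.5% ✗
length: length 22 ✓
homopolymer run: longest run = 3 ✓

Fails: GC content.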